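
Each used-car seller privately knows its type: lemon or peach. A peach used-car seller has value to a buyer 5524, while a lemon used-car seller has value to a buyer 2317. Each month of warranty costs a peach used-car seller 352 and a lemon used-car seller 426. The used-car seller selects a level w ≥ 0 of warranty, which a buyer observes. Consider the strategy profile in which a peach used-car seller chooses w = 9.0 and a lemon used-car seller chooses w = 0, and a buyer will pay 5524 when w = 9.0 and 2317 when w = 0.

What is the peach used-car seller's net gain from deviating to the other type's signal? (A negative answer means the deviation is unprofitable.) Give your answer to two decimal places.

Playing w = 9.0 the peach used-car seller receives 5524 − 352 × 9.0 = 2356.
Deviating to w = 0 yields 2317 instead.
Gain from deviating: 2317 − 2356 = -39.00.
The gain is negative, so the peach type's incentive-compatibility constraint is satisfied.

-39.00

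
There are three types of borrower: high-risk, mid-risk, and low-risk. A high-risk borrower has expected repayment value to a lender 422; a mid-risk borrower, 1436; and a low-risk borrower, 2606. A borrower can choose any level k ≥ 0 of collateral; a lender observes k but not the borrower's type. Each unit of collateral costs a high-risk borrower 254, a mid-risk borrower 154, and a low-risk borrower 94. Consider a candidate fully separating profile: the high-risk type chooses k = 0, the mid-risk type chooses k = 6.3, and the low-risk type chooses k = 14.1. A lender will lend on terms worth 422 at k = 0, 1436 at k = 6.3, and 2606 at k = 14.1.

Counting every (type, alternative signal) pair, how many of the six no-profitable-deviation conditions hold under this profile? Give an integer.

High-risk (own payoff 422): to k=6.3 gives 1436 − 254×6.3 = -164.2 → no gain ✓; to k=14.1 gives 2606 − 254×14.1 = -975.4 → no gain ✓.
Low-risk (own payoff 2606 − 94×14.1 = 1280.6): to k=0 gives 422 → no gain ✓; to k=6.3 gives 1436 − 94×6.3 = 843.8 → no gain ✓.
Mid-risk (own payoff 1436 − 154×6.3 = 465.8): to k=0 gives 422 → no gain ✓; to k=14.1 gives 2606 − 154×14.1 = 434.6 → no gain ✓.
6 of the 6 constraints hold; this profile is a separating equilibrium.

6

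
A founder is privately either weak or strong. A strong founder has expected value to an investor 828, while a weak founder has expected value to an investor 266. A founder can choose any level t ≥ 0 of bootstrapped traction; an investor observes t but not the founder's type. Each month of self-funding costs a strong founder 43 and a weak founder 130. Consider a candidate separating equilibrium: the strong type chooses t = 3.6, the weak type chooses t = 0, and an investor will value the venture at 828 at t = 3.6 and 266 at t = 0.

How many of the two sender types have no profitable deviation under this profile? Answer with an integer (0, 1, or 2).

Weak type: stay at 0 → 266; mimic → 828 − 130 × 3.6 = 360. IC fails (266 < 360).
Strong type: signal → 828 − 43 × 3.6 = 673.2; deviate to 0 → 266. IC holds (673.2 ≥ 266).
1 of 2 constraints hold, so this profile is not an equilibrium.

1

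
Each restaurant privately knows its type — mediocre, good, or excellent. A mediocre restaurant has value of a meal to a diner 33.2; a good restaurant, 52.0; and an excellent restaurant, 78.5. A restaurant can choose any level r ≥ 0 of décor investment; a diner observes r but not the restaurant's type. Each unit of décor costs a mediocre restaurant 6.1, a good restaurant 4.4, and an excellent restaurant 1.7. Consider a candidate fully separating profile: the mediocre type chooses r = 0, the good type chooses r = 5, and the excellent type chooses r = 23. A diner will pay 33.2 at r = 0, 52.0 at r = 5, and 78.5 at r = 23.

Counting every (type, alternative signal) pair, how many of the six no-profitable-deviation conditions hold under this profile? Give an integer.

Good (own payoff 52.0 − 4.4×5 = 30): to r=0 gives 33.2 → profitable ✗; to r=23 gives 78.5 − 4.4×23 = -22.7 → no gain ✓.
Mediocre (own payoff 33.2): to r=5 gives 52.0 − 6.1×5 = 21.5 → no gain ✓; to r=23 gives 78.5 − 6.1×23 = -61.8 → no gain ✓.
Excellent (own payoff 78.5 − 1.7×23 = 39.4): to r=0 gives 33.2 → no gain ✓; to r=5 gives 52.0 − 1.7×5 = 43.5 → profitable ✗.
4 of the 6 constraints hold; not an equilibrium.

4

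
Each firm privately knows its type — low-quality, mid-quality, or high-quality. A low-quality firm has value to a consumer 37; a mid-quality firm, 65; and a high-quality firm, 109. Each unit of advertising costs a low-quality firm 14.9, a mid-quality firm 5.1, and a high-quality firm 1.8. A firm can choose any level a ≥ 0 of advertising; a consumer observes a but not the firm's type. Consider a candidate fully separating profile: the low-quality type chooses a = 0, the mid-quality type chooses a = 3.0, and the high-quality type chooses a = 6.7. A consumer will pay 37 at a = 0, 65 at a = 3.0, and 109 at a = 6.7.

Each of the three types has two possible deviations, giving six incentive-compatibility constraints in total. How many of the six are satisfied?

Mid-quality (own payoff 65 − 5.1×3.0 = 49.7): to a=0 gives 37 → no gain ✓; to a=6.7 gives 109 − 5.1×6.7 = 74.83 → profitable ✗.
Low-quality (own payoff 37): to a=3.0 gives 65 − 14.9×3.0 = 20.3 → no gain ✓; to a=6.7 gives 109 − 14.9×6.7 = 9.17 → no gain ✓.
High-quality (own payoff 109 − 1.8×6.7 = 96.94): to a=0 gives 37 → no gain ✓; to a=3.0 gives 65 − 1.8×3.0 = 59.6 → no gain ✓.
5 of the 6 constraints hold; not an equilibrium.

5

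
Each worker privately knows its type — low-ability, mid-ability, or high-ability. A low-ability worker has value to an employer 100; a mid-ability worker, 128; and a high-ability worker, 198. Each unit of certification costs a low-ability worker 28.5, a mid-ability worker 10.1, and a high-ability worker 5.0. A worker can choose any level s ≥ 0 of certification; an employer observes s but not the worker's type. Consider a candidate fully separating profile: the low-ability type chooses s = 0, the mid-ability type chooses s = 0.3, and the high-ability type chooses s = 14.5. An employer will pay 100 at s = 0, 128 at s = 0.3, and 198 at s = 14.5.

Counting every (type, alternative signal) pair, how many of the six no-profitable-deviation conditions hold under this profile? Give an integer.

Low-ability (own payoff 100): to s=0.3 gives 128 − 28.5×0.3 = 119.45 → profitable ✗; to s=14.5 gives 198 − 28.5×14.5 = -215.25 → no gain ✓.
High-ability (own payoff 198 − 5.0×14.5 = 125.5): to s=0 gives 100 → no gain ✓; to s=0.3 gives 128 − 5.0×0.3 = 126.5 → profitable ✗.
Mid-ability (own payoff 128 − 10.1×0.3 = 124.97): to s=0 gives 100 → no gain ✓; to s=14.5 gives 198 − 10.1×14.5 = 51.55 → no gain ✓.
4 of the 6 constraints hold; not an equilibrium.

4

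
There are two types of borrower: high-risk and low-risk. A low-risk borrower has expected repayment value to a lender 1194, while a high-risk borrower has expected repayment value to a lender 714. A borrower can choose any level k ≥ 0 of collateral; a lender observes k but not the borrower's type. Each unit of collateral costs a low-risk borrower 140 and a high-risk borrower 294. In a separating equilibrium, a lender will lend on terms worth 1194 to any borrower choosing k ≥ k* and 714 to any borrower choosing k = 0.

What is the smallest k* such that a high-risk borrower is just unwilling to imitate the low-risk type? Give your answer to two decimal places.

1.63

A high-risk borrower choosing k = 0 receives 714.
Imitating at k* instead would pay 1194 at cost 294·k*, netting 1194 − 294·k*.
Indifference: 714 = 1194 − 294·k*, so k* = (1194 − 714) / 294 ≈ 1.63.
This is the high-risk type's binding incentive-compatibility constraint; any k ≥ 1.63 sustains separation on that side.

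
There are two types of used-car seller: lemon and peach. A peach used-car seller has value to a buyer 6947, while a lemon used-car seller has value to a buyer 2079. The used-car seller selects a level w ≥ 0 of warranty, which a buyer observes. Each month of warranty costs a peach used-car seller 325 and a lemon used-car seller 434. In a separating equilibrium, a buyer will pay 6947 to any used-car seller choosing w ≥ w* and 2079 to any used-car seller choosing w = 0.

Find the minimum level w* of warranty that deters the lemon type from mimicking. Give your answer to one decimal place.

11.2

A lemon used-car seller choosing w = 0 receives 2079.
Imitating at w* instead would pay 6947 at cost 434·w*, netting 6947 − 434·w*.
Indifference: 2079 = 6947 − 434·w*, so w* = (6947 − 2079) / 434 ≈ 11.2.
At w* the lemon type's incentive constraint just binds; the peach type strictly prefers w* since its per-unit cost is lower.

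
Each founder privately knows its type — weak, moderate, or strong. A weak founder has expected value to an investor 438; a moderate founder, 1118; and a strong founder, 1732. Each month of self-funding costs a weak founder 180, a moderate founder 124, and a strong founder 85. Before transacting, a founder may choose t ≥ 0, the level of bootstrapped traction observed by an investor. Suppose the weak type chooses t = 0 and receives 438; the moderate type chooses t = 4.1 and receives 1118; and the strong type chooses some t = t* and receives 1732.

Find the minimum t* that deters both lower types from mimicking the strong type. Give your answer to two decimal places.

Moderate type (on-path payoff 1118 − 124×4.1 = 609.6) won't mimic when 609.6 ≥ 1732 − 124·t*, i.e. t* ≥ 9.05.
Weak type (on-path payoff 438) won't mimic when 438 ≥ 1732 − 180·t*, i.e. t* ≥ 7.19.
Both must hold, so t* = max(7.19, 9.05) = 9.05. The moderate type's constraint binds.

9.05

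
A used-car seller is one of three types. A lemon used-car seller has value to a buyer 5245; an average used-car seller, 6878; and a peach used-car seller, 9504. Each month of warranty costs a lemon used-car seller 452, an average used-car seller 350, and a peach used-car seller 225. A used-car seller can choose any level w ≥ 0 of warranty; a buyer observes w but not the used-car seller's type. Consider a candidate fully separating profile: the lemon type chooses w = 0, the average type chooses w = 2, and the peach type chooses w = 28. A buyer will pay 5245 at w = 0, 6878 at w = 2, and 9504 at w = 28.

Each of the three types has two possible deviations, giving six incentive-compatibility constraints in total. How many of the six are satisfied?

3

Average (own payoff 6878 − 350×2 = 6178): to w=0 gives 5245 → no gain ✓; to w=28 gives 9504 − 350×28 = -296 → no gain ✓.
Peach (own payoff 9504 − 225×28 = 3204): to w=0 gives 5245 → profitable ✗; to w=2 gives 6878 − 225×2 = 6428 → profitable ✗.
Lemon (own payoff 5245): to w=2 gives 6878 − 452×2 = 5974 → profitable ✗; to w=28 gives 9504 − 452×28 = -3152 → no gain ✓.
3 of the 6 constraints hold; not an equilibrium.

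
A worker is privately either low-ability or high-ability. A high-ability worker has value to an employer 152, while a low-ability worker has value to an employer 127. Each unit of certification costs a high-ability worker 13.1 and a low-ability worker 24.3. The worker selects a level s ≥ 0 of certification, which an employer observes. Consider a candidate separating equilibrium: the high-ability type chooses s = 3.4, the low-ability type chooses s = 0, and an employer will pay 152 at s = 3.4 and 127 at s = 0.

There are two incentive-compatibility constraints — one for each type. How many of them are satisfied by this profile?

High-ability type: signal → 152 − 13.1 × 3.4 = 107.46; deviate to 0 → 127. IC fails (107.46 < 127).
Low-ability type: stay at 0 → 127; mimic → 152 − 24.3 × 3.4 = 69.38. IC holds (127 ≥ 69.38).
1 of 2 constraints hold, so this profile is not an equilibrium.

1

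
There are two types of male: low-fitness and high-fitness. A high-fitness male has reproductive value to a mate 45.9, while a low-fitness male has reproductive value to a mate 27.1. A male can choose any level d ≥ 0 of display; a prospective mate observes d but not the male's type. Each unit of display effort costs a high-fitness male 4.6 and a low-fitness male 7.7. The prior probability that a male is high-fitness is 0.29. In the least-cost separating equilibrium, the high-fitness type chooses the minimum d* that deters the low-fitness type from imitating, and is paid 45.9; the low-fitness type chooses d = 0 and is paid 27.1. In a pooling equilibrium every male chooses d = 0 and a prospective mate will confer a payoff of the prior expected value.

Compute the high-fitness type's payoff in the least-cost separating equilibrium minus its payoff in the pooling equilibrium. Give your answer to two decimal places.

Least-cost separating signal: d* solves 27.1 = 45.9 − 7.7·d*, so d* = (45.9 − 27.1)/7.7 ≈ 2.4416.
High-fitness type's separating payoff: 45.9 − 4.6 × d* = 45.9 − 4.6 × (45.9 − 27.1)/7.7 = 45.9 − 86.48/7.7 ≈ 34.6688.
Pooling payoff: 0.29 × 45.9 + 0.71 × 27.1 = 32.552.
Difference: 34.6688 − 32.552 = 2.1168, i.e. 2.12 to two decimal places.
The high-fitness type prefers to separate.

2.12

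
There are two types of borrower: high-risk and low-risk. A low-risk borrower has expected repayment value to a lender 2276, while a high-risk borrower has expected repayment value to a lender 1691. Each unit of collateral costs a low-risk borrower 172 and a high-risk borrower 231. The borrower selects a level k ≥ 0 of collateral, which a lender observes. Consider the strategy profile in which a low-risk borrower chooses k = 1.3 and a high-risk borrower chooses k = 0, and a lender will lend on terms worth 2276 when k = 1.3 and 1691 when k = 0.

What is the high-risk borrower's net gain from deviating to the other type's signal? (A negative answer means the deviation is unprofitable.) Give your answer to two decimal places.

284.70

Playing k = 0 the high-risk borrower receives 1691.
Deviating to k = 1.3 brings payment 2276 at cost 231 × 1.3 = 300.3, netting 1975.7.
Gain from deviating: 1975.7 − 1691 = 284.70.
The gain is positive, so the high-risk type's incentive-compatibility constraint is violated — this profile is not a separating equilibrium.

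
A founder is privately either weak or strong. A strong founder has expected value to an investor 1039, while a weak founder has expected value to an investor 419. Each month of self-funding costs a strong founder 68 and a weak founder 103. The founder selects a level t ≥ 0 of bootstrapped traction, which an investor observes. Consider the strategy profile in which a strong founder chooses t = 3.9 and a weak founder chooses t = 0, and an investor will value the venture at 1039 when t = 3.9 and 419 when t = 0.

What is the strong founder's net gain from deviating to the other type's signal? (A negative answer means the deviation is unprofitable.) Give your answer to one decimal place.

Playing t = 3.9 the strong founder receives 1039 − 68 × 3.9 = 773.8.
Deviating to t = 0 yields 419 instead.
Gain from deviating: 419 − 773.8 = -354.8.
The gain is negative, so the strong type's incentive-compatibility constraint is satisfied.

-354.8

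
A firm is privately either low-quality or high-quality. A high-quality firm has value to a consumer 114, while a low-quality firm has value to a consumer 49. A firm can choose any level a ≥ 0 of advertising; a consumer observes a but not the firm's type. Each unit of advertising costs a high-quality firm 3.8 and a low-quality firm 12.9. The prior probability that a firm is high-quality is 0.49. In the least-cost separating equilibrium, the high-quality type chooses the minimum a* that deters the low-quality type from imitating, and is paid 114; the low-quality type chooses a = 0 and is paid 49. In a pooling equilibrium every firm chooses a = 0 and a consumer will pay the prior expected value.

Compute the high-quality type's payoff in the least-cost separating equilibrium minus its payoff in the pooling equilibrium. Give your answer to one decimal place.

Least-cost separating signal: a* solves 49 = 114 − 12.9·a*, so a* = (114 − 49)/12.9 ≈ 5.0388.
High-quality type's separating payoff: 114 − 3.8 × a* = 114 − 3.8 × (114 − 49)/12.9 = 114 − 247/12.9 ≈ 94.853.
Pooling payoff: 0.49 × 114 + 0.51 × 49 = 80.85.
Difference: 94.853 − 80.85 = 14.003, i.e. 14.0 to one decimal place.
The high-quality type prefers to separate.

14.0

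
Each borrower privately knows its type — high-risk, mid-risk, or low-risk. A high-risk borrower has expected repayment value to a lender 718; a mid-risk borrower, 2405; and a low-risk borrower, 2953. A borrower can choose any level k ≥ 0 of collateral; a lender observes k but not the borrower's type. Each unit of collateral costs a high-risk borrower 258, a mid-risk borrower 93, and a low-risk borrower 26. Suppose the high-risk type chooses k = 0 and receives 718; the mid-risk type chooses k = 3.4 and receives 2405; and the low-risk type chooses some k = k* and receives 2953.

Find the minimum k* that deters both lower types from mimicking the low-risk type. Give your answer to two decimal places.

9.29

Mid-risk type (on-path payoff 2405 − 93×3.4 = 2088.8) won't mimic when 2088.8 ≥ 2953 − 93·k*, i.e. k* ≥ 9.29.
High-risk type (on-path payoff 718) won't mimic when 718 ≥ 2953 − 258·k*, i.e. k* ≥ 8.66.
Both must hold, so k* = max(8.66, 9.29) = 9.29. The mid-risk type's constraint binds.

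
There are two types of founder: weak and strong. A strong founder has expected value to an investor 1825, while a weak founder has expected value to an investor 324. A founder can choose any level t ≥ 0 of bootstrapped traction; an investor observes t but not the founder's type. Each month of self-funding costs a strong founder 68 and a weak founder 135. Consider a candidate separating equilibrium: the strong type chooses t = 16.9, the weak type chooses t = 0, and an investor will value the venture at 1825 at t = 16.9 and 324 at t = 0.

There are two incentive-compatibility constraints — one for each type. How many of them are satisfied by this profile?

Strong type: signal → 1825 − 68 × 16.9 = 675.8; deviate to 0 → 324. IC holds (675.8 ≥ 324).
Weak type: stay at 0 → 324; mimic → 1825 − 135 × 16.9 = -456.5. IC holds (324 ≥ -456.5).
2 of 2 constraints hold, so this is a separating equilibrium.

2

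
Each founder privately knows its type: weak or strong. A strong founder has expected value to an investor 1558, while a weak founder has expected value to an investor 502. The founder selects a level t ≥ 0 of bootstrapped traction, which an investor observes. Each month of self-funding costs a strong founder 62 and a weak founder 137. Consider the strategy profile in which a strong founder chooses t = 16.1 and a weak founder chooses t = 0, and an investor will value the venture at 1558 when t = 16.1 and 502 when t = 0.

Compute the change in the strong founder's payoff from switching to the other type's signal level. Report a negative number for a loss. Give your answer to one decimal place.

-57.8

Playing t = 16.1 the strong founder receives 1558 − 62 × 16.1 = 559.8.
Deviating to t = 0 yields 502 instead.
Gain from deviating: 502 − 559.8 = -57.8.
The gain is negative, so the strong type's incentive-compatibility constraint is satisfied.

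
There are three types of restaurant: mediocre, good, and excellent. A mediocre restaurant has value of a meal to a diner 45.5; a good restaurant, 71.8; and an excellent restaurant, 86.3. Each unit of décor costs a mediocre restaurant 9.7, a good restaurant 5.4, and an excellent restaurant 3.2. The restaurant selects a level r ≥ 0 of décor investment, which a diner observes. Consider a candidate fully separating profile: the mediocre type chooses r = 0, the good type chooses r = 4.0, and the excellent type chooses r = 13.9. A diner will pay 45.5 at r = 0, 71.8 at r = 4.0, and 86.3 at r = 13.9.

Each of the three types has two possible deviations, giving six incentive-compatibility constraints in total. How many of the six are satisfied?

Mediocre (own payoff 45.5): to r=4.0 gives 71.8 − 9.7×4.0 = 33 → no gain ✓; to r=13.9 gives 86.3 − 9.7×13.9 = -48.53 → no gain ✓.
Good (own payoff 71.8 − 5.4×4.0 = 50.2): to r=0 gives 45.5 → no gain ✓; to r=13.9 gives 86.3 − 5.4×13.9 = 11.24 → no gain ✓.
Excellent (own payoff 86.3 − 3.2×13.9 = 41.82): to r=0 gives 45.5 → profitable ✗; to r=4.0 gives 71.8 − 3.2×4.0 = 59 → profitable ✗.
4 of the 6 constraints hold; not an equilibrium.

4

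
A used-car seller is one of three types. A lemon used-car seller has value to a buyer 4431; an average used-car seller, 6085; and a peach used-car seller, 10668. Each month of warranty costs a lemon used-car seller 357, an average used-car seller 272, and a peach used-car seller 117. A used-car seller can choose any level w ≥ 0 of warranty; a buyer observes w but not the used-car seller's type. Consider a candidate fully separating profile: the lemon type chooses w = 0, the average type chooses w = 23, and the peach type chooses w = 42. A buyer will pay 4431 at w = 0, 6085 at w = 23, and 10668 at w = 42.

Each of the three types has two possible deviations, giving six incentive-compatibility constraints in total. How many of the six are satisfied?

Average (own payoff 6085 − 272×23 = -171): to w=0 gives 4431 → profitable ✗; to w=42 gives 10668 − 272×42 = -756 → no gain ✓.
Lemon (own payoff 4431): to w=23 gives 6085 − 357×23 = -2126 → no gain ✓; to w=42 gives 10668 − 357×42 = -4326 → no gain ✓.
Peach (own payoff 10668 − 117×42 = 5754): to w=0 gives 4431 → no gain ✓; to w=23 gives 6085 − 117×23 = 3394 → no gain ✓.
5 of the 6 constraints hold; not an equilibrium.

5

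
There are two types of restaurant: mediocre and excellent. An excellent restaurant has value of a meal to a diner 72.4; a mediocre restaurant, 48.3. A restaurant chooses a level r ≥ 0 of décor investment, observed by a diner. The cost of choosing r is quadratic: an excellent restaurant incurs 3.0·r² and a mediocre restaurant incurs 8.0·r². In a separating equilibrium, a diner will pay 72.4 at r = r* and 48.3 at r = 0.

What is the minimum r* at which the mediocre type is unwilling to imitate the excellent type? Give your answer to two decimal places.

1.74

The mediocre type at r = 0 receives 48.3; imitating at r* yields 72.4 − 8.0·r*².
Indifference: 48.3 = 72.4 − 8.0·r*², so r*² = (72.4 − 48.3) / 8.0 = 3.0125.
r* = √3.0125 ≈ 1.74.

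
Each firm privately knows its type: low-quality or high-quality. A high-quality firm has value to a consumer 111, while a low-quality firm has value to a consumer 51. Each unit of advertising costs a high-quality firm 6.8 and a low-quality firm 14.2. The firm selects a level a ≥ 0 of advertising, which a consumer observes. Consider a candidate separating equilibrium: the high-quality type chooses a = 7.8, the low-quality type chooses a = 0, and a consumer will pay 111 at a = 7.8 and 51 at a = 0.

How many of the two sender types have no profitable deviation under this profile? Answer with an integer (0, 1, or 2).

2

Low-quality type: stay at 0 → 51; mimic → 111 − 14.2 × 7.8 = 0.24. IC holds (51 ≥ 0.24).
High-quality type: signal → 111 − 6.8 × 7.8 = 57.96; deviate to 0 → 51. IC holds (57.96 ≥ 51).
2 of 2 constraints hold, so this is a separating equilibrium.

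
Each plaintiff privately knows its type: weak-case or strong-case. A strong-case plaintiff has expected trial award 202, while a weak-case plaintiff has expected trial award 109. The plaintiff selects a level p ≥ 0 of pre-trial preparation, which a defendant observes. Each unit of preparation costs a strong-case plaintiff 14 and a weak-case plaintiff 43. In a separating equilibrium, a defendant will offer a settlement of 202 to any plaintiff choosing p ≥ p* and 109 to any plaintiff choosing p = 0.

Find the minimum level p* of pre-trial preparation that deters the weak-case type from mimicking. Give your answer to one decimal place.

2.2

A weak-case plaintiff choosing p = 0 receives 109.
Imitating at p* instead would pay 202 at cost 43·p*, netting 202 − 43·p*.
Indifference: 109 = 202 − 43·p*, so p* = (202 − 109) / 43 ≈ 2.2.
This is the weak-case type's binding incentive-compatibility constraint; any p ≥ 2.2 sustains separation on that side.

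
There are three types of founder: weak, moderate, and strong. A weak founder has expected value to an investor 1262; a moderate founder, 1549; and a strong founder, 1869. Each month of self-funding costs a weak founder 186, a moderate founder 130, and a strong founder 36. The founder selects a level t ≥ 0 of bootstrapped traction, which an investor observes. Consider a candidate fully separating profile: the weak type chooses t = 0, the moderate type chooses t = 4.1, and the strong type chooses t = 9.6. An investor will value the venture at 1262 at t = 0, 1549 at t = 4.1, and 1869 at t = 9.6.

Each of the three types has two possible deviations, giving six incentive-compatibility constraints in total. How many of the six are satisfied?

Strong (own payoff 1869 − 36×9.6 = 1523.4): to t=0 gives 1262 → no gain ✓; to t=4.1 gives 1549 − 36×4.1 = 1401.4 → no gain ✓.
Weak (own payoff 1262): to t=4.1 gives 1549 − 186×4.1 = 786.4 → no gain ✓; to t=9.6 gives 1869 − 186×9.6 = 83.4 → no gain ✓.
Moderate (own payoff 1549 − 130×4.1 = 1016): to t=0 gives 1262 → profitable ✗; to t=9.6 gives 1869 − 130×9.6 = 621 → no gain ✓.
5 of the 6 constraints hold; not an equilibrium.

5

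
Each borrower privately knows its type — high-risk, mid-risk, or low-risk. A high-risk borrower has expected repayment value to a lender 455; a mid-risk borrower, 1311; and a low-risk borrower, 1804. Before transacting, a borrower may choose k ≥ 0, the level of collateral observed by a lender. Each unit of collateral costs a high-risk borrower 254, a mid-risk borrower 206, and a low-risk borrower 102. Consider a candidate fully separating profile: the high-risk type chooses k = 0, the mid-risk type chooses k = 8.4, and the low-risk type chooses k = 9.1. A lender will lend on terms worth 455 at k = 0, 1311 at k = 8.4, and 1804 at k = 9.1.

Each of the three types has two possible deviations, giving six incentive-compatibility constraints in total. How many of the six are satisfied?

4

Low-risk (own payoff 1804 − 102×9.1 = 875.8): to k=0 gives 455 → no gain ✓; to k=8.4 gives 1311 − 102×8.4 = 454.2 → no gain ✓.
High-risk (own payoff 455): to k=8.4 gives 1311 − 254×8.4 = -822.6 → no gain ✓; to k=9.1 gives 1804 − 254×9.1 = -507.4 → no gain ✓.
Mid-risk (own payoff 1311 − 206×8.4 = -419.4): to k=0 gives 455 → profitable ✗; to k=9.1 gives 1804 − 206×9.1 = -70.6 → profitable ✗.
4 of the 6 constraints hold; not an equilibrium.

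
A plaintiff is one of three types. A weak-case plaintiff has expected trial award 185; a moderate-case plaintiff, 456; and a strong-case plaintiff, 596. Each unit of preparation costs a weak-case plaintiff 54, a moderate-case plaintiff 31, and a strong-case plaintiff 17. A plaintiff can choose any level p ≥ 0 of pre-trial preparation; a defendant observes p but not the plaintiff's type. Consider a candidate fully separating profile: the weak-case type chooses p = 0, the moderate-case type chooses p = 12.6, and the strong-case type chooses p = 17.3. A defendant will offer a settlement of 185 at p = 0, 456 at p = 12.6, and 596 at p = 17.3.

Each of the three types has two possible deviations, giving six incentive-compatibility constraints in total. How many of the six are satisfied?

Weak-case (own payoff 185): to p=12.6 gives 456 − 54×12.6 = -224.4 → no gain ✓; to p=17.3 gives 596 − 54×17.3 = -338.2 → no gain ✓.
Strong-case (own payoff 596 − 17×17.3 = 301.9): to p=0 gives 185 → no gain ✓; to p=12.6 gives 456 − 17×12.6 = 241.8 → no gain ✓.
Moderate-case (own payoff 456 − 31×12.6 = 65.4): to p=0 gives 185 → profitable ✗; to p=17.3 gives 596 − 31×17.3 = 59.7 → no gain ✓.
5 of the 6 constraints hold; not an equilibrium.

5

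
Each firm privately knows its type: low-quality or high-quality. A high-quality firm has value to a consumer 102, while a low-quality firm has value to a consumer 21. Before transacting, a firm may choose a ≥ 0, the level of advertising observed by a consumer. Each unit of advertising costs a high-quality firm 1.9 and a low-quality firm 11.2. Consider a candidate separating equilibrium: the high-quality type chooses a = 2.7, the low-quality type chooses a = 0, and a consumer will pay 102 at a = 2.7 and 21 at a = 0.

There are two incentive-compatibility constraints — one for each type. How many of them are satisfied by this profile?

1

Low-quality type: stay at 0 → 21; mimic → 102 − 11.2 × 2.7 = 71.76. IC fails (21 < 71.76).
High-quality type: signal → 102 − 1.9 × 2.7 = 96.87; deviate to 0 → 21. IC holds (96.87 ≥ 21).
1 of 2 constraints hold, so this profile is not an equilibrium.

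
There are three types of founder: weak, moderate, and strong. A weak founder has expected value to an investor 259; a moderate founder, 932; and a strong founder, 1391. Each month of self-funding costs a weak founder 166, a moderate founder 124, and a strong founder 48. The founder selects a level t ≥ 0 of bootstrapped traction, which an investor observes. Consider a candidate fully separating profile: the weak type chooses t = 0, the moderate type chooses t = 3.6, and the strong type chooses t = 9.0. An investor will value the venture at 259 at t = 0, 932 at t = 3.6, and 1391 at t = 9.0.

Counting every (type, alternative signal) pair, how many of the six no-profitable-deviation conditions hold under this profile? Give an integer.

Weak (own payoff 259): to t=3.6 gives 932 − 166×3.6 = 334.4 → profitable ✗; to t=9.0 gives 1391 − 166×9.0 = -103 → no gain ✓.
Strong (own payoff 1391 − 48×9.0 = 959): to t=0 gives 259 → no gain ✓; to t=3.6 gives 932 − 48×3.6 = 759.2 → no gain ✓.
Moderate (own payoff 932 − 124×3.6 = 485.6): to t=0 gives 259 → no gain ✓; to t=9.0 gives 1391 − 124×9.0 = 275 → no gain ✓.
5 of the 6 constraints hold; not an equilibrium.

5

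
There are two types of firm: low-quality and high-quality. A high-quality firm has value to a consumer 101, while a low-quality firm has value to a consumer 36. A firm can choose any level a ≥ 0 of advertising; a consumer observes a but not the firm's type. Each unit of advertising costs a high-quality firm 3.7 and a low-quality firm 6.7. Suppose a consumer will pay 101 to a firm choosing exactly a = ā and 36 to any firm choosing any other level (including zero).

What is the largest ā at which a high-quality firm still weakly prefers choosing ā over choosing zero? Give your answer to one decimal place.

Choosing ā yields the high-quality type 101 − 3.7·ā; choosing zero yields 36.
The high-quality type is indifferent at 101 − 3.7·ā = 36, i.e. ā = (101 − 36) / 3.7 ≈ 17.6.
For any ā above 17.6 the high-quality type would rather pool at zero, so separation collapses.

17.6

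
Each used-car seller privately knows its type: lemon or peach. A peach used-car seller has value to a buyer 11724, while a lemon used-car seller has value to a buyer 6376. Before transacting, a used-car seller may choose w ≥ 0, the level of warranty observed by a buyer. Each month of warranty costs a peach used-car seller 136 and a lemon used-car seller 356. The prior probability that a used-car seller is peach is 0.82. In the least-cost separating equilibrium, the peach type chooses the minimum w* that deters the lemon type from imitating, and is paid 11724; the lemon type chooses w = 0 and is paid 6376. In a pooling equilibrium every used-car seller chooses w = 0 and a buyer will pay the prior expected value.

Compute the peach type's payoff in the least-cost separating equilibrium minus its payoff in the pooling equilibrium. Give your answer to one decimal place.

Least-cost separating signal: w* solves 6376 = 11724 − 356·w*, so w* = (11724 − 6376)/356 ≈ 15.0225.
Peach type's separating payoff: 11724 − 136 × w* = 11724 − 136 × (11724 − 6376)/356 = 11724 − 727328/356 ≈ 9680.944.
Pooling payoff: 0.82 × 11724 + 0.18 × 6376 = 10761.36.
Difference: 9680.944 − 10761.36 = -1080.416, i.e. -1080.4 to one decimal place.
The peach type would prefer the pooling outcome.

-1080.4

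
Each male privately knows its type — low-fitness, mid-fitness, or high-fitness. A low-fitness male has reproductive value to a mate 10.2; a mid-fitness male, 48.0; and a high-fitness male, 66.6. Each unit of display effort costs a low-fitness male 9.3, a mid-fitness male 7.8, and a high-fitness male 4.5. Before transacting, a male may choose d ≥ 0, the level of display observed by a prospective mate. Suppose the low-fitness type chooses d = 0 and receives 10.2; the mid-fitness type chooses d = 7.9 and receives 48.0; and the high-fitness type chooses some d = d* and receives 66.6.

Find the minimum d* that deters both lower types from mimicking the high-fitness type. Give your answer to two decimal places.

10.28

Low-fitness type (on-path payoff 10.2) won't mimic when 10.2 ≥ 66.6 − 9.3·d*, i.e. d* ≥ 6.06.
Mid-fitness type (on-path payoff 48.0 − 7.8×7.9 = -13.62) won't mimic when -13.62 ≥ 66.6 − 7.8·d*, i.e. d* ≥ 10.28.
Both must hold, so d* = max(6.06, 10.28) = 10.28. The mid-fitness type's constraint binds.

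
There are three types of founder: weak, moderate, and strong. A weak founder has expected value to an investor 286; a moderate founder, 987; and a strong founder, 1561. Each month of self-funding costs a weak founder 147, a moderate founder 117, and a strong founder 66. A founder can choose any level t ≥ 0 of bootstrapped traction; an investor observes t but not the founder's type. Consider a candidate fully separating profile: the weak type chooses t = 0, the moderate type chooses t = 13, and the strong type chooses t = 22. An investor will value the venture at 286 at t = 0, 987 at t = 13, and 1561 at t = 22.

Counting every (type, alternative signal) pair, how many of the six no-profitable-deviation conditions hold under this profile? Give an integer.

Strong (own payoff 1561 − 66×22 = 109): to t=0 gives 286 → profitable ✗; to t=13 gives 987 − 66×13 = 129 → profitable ✗.
Weak (own payoff 286): to t=13 gives 987 − 147×13 = -924 → no gain ✓; to t=22 gives 1561 − 147×22 = -1673 → no gain ✓.
Moderate (own payoff 987 − 117×13 = -534): to t=0 gives 286 → profitable ✗; to t=22 gives 1561 − 117×22 = -1013 → no gain ✓.
3 of the 6 constraints hold; not an equilibrium.

3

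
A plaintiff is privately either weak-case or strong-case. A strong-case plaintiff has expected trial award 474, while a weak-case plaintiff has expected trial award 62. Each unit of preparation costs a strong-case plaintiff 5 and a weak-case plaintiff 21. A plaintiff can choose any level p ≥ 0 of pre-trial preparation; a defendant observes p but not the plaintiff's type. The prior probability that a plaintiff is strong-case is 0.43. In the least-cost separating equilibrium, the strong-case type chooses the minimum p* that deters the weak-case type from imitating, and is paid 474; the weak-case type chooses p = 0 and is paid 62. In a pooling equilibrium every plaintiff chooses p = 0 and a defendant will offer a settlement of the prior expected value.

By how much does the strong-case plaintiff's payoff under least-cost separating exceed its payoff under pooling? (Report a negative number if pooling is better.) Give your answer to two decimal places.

136.74

Least-cost separating signal: p* solves 62 = 474 − 21·p*, so p* = (474 − 62)/21 ≈ 19.6190.
Strong-case type's separating payoff: 474 − 5 × p* = 474 − 5 × (474 − 62)/21 = 474 − 2060/21 ≈ 375.9048.
Pooling payoff: 0.43 × 474 + 0.57 × 62 = 239.16.
Difference: 375.9048 − 239.16 = 136.7448, i.e. 136.74 to two decimal places.
The strong-case type prefers to separate.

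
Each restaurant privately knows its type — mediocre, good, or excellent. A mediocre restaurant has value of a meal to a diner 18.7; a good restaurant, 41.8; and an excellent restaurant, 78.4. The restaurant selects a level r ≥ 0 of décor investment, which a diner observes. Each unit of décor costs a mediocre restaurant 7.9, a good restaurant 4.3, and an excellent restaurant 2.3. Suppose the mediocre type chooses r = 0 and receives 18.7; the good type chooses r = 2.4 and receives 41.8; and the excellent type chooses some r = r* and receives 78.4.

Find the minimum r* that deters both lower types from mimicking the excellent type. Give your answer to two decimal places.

Mediocre type (on-path payoff 18.7) won't mimic when 18.7 ≥ 78.4 − 7.9·r*, i.e. r* ≥ 7.56.
Good type (on-path payoff 41.8 − 4.3×2.4 = 31.48) won't mimic when 31.48 ≥ 78.4 − 4.3·r*, i.e. r* ≥ 10.91.
Both must hold, so r* = max(7.56, 10.91) = 10.91. The good type's constraint binds.

10.91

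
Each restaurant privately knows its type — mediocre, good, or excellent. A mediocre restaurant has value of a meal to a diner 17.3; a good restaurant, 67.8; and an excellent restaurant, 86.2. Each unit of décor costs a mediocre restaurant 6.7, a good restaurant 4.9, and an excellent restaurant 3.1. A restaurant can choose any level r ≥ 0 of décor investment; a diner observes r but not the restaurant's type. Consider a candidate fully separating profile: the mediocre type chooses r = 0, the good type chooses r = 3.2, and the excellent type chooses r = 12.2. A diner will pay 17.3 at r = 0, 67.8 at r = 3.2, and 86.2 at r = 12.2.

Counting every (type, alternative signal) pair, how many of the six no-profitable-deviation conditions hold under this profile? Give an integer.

4

Mediocre (own payoff 17.3): to r=3.2 gives 67.8 − 6.7×3.2 = 46.36 → profitable ✗; to r=12.2 gives 86.2 − 6.7×12.2 = 4.46 → no gain ✓.
Excellent (own payoff 86.2 − 3.1×12.2 = 48.38): to r=0 gives 17.3 → no gain ✓; to r=3.2 gives 67.8 − 3.1×3.2 = 57.88 → profitable ✗.
Good (own payoff 67.8 − 4.9×3.2 = 52.12): to r=0 gives 17.3 → no gain ✓; to r=12.2 gives 86.2 − 4.9×12.2 = 26.42 → no gain ✓.
4 of the 6 constraints hold; not an equilibrium.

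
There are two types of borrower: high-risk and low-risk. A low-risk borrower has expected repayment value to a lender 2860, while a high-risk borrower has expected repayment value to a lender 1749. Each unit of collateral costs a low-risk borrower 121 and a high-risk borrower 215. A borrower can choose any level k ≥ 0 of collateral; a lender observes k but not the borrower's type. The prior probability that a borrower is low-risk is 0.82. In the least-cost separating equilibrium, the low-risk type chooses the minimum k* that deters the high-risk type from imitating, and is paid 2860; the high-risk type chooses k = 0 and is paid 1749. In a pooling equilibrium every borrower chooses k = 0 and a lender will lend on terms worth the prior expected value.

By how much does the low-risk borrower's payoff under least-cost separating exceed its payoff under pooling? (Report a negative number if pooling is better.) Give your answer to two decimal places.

-425.28

Least-cost separating signal: k* solves 1749 = 2860 − 215·k*, so k* = (2860 − 1749)/215 ≈ 5.1674.
Low-risk type's separating payoff: 2860 − 121 × k* = 2860 − 121 × (2860 − 1749)/215 = 2860 − 134431/215 ≈ 2234.7395.
Pooling payoff: 0.82 × 2860 + 0.18 × 1749 = 2660.02.
Difference: 2234.7395 − 2660.02 = -425.2805, i.e. -425.28 to two decimal places.
The low-risk type would prefer the pooling outcome.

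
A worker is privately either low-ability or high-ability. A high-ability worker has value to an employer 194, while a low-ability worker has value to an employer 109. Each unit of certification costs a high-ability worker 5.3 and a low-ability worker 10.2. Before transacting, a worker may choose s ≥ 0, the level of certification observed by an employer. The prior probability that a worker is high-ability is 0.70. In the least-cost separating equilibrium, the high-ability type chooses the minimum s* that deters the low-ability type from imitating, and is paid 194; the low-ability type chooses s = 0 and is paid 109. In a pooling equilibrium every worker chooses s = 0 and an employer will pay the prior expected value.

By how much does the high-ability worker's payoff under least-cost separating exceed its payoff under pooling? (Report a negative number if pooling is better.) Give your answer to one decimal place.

Least-cost separating signal: s* solves 109 = 194 − 10.2·s*, so s* = (194 − 109)/10.2 ≈ 8.3333.
High-ability type's separating payoff: 194 − 5.3 × s* = 194 − 5.3 × (194 − 109)/10.2 = 194 − 450.5/10.2 ≈ 149.833.
Pooling payoff: 0.70 × 194 + 0.30 × 109 = 168.5.
Difference: 149.833 − 168.5 = -18.667, i.e. -18.7 to one decimal place.
The high-ability type would prefer the pooling outcome.

-18.7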